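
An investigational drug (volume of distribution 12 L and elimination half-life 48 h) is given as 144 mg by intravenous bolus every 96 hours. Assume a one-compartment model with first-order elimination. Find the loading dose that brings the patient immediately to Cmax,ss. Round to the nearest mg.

f = (1/2)^(96/48) ≈ 0.250000; accumulation ratio R = 1/(1−f) ≈ 1.33333.
Loading dose to hit Cmax,ss on first dose: D_load = D_maint·R ≈ 144 × 1.33333 ≈ 192.00 mg.

192 mg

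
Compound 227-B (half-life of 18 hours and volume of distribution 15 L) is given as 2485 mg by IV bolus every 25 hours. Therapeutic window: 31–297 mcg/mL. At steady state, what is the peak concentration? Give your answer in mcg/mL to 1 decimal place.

268.0 mcg/mL

Over one 25-h interval, 25/18 ≈ 1.3889 half-lives elapse, leaving f ≈ 0.3819 of each dose.
At steady state, accumulation factor R = 1/(1 − e^(−kτ)) ≈ 1.6179.
Each bolus raises the concentration by D/Vd = 2485/15 ≈ 165.667 mcg/mL.
Steady-state peak Cmax,ss = C₀·R ≈ 165.667 × 1.6179 ≈ 268.033 mcg/mL.
Peak 268.0 mcg/mL vs MTC 297 mcg/mL: below toxic threshold.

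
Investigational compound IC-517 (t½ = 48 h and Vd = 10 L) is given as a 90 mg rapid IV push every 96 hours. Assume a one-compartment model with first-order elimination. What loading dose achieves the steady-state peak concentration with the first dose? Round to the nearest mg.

f = (1/2)^(96/48) ≈ 0.250000; accumulation ratio R = 1/(1−f) ≈ 1.33333.
Loading dose to hit Cmax,ss on first dose: D_load = D_maint·R ≈ 90 × 1.33333 ≈ 120.00 mg.

120 mg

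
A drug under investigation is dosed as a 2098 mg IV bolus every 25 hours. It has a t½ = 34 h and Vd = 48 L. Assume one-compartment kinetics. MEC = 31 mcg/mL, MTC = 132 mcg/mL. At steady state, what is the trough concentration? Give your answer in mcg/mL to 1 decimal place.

k = ln2/t½ = ln2/34 ≈ 0.020387 h⁻¹; fraction remaining f = e^(−kτ) = e^(−0.020387×25) ≈ 0.6007.
Each bolus raises the concentration by D/Vd = 2098/48 ≈ 43.708 mcg/mL.
Steady-state trough Cmin,ss = C₀·f/(1−f) ≈ 43.708 × 0.6007/0.3993 ≈ 65.754 mcg/mL.
Trough 65.8 mcg/mL vs MEC 31 mcg/mL: adequate.

65.8 mcg/mL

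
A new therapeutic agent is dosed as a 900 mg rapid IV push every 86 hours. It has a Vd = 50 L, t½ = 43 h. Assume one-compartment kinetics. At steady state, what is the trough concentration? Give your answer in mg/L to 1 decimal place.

6.0 mg/L

The dosing interval is 2 half-lives, so f = 2^(−2) = 0.25.
Accumulation ratio R = 1/(1 − f) = 1/0.75 = 4/3.
Single-dose peak C₀ = D/Vd = 900/50 = 18 mg/L.
Steady-state peak Cmax,ss = C₀·R = 18 × 4/3 ≈ 24.000 mg/L.
Steady-state trough Cmin,ss = Cmax,ss·f ≈ 24.000 × 0.25 ≈ 6.000 mg/L.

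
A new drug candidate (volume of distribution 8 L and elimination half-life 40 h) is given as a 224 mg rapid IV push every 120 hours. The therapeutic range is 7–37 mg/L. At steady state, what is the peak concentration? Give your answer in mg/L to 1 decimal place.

32.0 mg/L

The dosing interval is 3 half-lives, so f = 2^(−3) = 0.125.
At steady state, R = 1/(1 − 0.125) = 8/7.
Single-dose peak C₀ = D/Vd = 224/8 = 28 mg/L.
Steady-state peak Cmax,ss = C₀·R = 28 × 8/7 ≈ 32.000 mg/L.
Peak 32.0 mg/L vs MTC 37 mg/L: below toxic threshold.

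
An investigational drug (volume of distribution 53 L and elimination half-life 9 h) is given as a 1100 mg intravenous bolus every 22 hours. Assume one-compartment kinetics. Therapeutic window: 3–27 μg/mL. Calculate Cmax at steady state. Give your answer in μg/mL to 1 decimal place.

k = ln2/t½ = ln2/9 ≈ 0.077016 h⁻¹; fraction remaining f = e^(−kτ) = e^(−0.077016×22) ≈ 0.1837.
Accumulation ratio R = 1/(1 − f) ≈ 1/0.8163 ≈ 1.2250.
Each bolus raises the concentration by D/Vd = 1100/53 ≈ 20.755 μg/mL.
Steady-state peak Cmax,ss = C₀·R ≈ 20.755 × 1.2250 ≈ 25.425 μg/mL.
Peak 25.4 μg/mL vs MTC 27 μg/mL: below toxic threshold.

25.4 μg/mL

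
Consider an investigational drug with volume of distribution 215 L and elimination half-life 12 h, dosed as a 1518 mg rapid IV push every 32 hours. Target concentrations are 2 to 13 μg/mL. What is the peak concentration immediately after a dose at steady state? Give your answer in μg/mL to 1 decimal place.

Over one 32-h interval, 32/12 ≈ 2.6667 half-lives elapse, leaving f ≈ 0.1575 of each dose.
Accumulation ratio R = 1/(1 − f) ≈ 1/0.8425 ≈ 1.1869.
Single-dose peak C₀ = D/Vd = 1518/215 ≈ 7.060 μg/mL.
Steady-state peak Cmax,ss = C₀·R ≈ 7.060 × 1.1869 ≈ 8.380 μg/mL.
Peak 8.4 μg/mL vs MTC 13 μg/mL: below toxic threshold.

8.4 μg/mL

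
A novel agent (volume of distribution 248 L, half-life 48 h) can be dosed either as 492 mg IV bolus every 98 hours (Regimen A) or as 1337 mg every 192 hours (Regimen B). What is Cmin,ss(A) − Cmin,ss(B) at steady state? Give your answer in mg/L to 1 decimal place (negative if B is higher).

Regimen A: f = (1/2)^(98/48) ≈ 0.2429; Cmin,ss = (492/248)·f/(1−f) ≈ 0.636 mg/L.
Regimen B: f = (1/2)^(192/48) ≈ 0.0625; Cmin,ss = (1337/248)·f/(1−f) ≈ 0.359 mg/L.
Difference ≈ 0.636 − 0.359 ≈ 0.277 mg/L.

0.3 mg/L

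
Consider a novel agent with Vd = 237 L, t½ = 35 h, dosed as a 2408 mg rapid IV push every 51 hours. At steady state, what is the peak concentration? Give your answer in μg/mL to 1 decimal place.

16.0 μg/mL

τ/t½ = 51/35 ≈ 1.4571, so fraction remaining f = (1/2)^(51/35) ≈ 0.3642.
Accumulation ratio R = 1/(1 − f) ≈ 1/0.6358 ≈ 1.5728.
Each bolus raises the concentration by D/Vd = 2408/237 ≈ 10.160 μg/mL.
Cmax,ss = C₀/(1 − f) ≈ 10.160/0.6358 ≈ 15.980 μg/mL.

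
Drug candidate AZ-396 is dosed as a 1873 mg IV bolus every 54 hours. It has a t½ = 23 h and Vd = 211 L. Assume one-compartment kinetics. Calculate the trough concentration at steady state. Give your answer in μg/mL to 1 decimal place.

2.2 μg/mL

k = ln2/t½ = ln2/23 ≈ 0.030137 h⁻¹; fraction remaining f = e^(−kτ) = e^(−0.030137×54) ≈ 0.1964.
Accumulation ratio R = 1/(1 − f) ≈ 1/0.8036 ≈ 1.2444.
Single-dose peak C₀ = D/Vd = 1873/211 ≈ 8.877 μg/mL.
Cmax,ss = C₀/(1 − f) ≈ 8.877/0.8036 ≈ 11.047 μg/mL.
One interval later, Cmin,ss = Cmax,ss·e^(−kτ) ≈ 11.047 × 0.1964 ≈ 2.170 μg/mL.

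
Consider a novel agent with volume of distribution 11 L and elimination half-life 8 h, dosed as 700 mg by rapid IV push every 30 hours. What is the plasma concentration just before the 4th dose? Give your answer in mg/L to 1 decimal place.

5.1 mg/L

f = (1/2)^(τ/t½) = (1/2)^(30/8) ≈ 0.0743.
C₀ = D/Vd = 700/11 ≈ 63.636 mg/L.
Before the 4th dose, 3 doses have been given. Superposition: Cmin = C₀·(f + f² + … + f^3).
≈ 63.636 × (0.0743 + 0.0055 + 0.0004) ≈ 63.636 × 0.0802 ≈ 5.104 mg/L.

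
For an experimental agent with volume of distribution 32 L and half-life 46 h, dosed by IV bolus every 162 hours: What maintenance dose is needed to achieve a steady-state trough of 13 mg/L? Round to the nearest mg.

4362 mg

τ/t½ = 162/46 ≈ 3.5217, so f = (1/2)^(162/46) ≈ 0.087066.
Cmin,ss = (D/Vd)·f/(1−f), so D = Cmin,ss·Vd·(1−f)/f.
D = 13 × 32 × (1−f)/f ≈ 13 × 32 × 10.48554 ≈ 4361.98 mg.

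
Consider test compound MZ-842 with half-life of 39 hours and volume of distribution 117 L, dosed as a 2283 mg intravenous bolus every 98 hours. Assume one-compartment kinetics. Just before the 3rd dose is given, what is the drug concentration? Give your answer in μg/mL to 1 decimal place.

f = (1/2)^(τ/t½) = (1/2)^(98/39) ≈ 0.1752.
C₀ = D/Vd = 2283/117 ≈ 19.513 μg/mL.
Before the 3rd dose, 2 doses have been given. Superposition: Cmin = C₀·(f + f²).
≈ 19.513 × (0.1752 + 0.0307) ≈ 19.513 × 0.2059 ≈ 4.018 μg/mL.

4.0 μg/mL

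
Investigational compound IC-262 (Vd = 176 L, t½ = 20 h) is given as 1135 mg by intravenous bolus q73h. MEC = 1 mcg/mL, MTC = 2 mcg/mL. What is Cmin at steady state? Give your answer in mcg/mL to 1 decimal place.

Over one 73-h interval, 73/20 ≈ 3.65 half-lives elapse, leaving f ≈ 0.0797 of each dose.
Single-dose peak C₀ = D/Vd = 1135/176 ≈ 6.449 mcg/mL.
Steady-state trough Cmin,ss = C₀·f/(1−f) ≈ 6.449 × 0.0797/0.9203 ≈ 0.558 mcg/mL.
Trough 0.6 mcg/mL vs MEC 1 mcg/mL: subtherapeutic.

0.6 mcg/mL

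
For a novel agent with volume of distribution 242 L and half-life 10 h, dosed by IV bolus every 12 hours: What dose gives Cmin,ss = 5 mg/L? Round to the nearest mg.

τ/t½ = 12/10 ≈ 1.2, so f = (1/2)^(12/10) ≈ 0.435275.
Cmin,ss = (D/Vd)·f/(1−f), so D = Cmin,ss·Vd·(1−f)/f.
D = 5 × 242 × (1−f)/f ≈ 5 × 242 × 1.29740 ≈ 1569.85 mg.

1570 mg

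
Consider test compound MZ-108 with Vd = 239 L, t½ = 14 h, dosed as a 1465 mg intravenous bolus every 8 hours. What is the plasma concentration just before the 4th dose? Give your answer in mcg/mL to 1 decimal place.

f = (1/2)^(τ/t½) = (1/2)^(8/14) ≈ 0.6730.
C₀ = D/Vd = 1465/239 ≈ 6.130 mcg/mL.
Before the 4th dose, 3 doses have been given. Superposition: Cmin = C₀·(f + f² + … + f^3).
≈ 6.130 × (0.6730 + 0.4529 + 0.3048) ≈ 6.130 × 1.4307 ≈ 8.770 mcg/mL.

8.8 mcg/mL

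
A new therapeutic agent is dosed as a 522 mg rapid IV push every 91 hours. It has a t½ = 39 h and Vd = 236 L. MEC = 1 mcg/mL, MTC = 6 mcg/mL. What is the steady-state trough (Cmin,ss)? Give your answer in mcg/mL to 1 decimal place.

0.5 mcg/mL

k = ln2/t½ = ln2/39 ≈ 0.017773 h⁻¹; fraction remaining f = e^(−kτ) = e^(−0.017773×91) ≈ 0.1984.
Single-dose peak C₀ = D/Vd = 522/236 ≈ 2.212 mcg/mL.
Steady-state trough Cmin,ss = C₀·f/(1−f) ≈ 2.212 × 0.1984/0.8016 ≈ 0.547 mcg/mL.
Trough 0.5 mcg/mL vs MEC 1 mcg/mL: subtherapeutic.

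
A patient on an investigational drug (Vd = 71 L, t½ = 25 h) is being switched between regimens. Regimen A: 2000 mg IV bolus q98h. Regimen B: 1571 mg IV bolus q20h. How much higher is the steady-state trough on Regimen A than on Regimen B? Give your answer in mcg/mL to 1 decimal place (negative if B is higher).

Regimen A: f = (1/2)^(98/25) ≈ 0.0661; Cmin,ss = (2000/71)·f/(1−f) ≈ 1.994 mcg/mL.
Regimen B: f = (1/2)^(20/25) ≈ 0.5743; Cmin,ss = (1571/71)·f/(1−f) ≈ 29.851 mcg/mL.
Difference ≈ 1.994 − 29.851 ≈ -27.857 mcg/mL.

-27.9 mcg/mL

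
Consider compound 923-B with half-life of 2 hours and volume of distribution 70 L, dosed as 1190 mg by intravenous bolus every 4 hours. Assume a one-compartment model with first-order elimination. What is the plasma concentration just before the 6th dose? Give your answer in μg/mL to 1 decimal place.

f = (1/2)^(τ/t½) = (1/2)^(4/2) ≈ 0.2500.
C₀ = D/Vd = 1190/70 ≈ 17.000 μg/mL.
Before the 6th dose, 5 doses have been given. Superposition: Cmin = C₀·(f + f² + … + f^5).
≈ 17.000 × (0.2500 + 0.0625 + 0.0156 + 0.0039 + 0.0010) ≈ 17.000 × 0.3330 ≈ 5.661 μg/mL.

5.7 μg/mL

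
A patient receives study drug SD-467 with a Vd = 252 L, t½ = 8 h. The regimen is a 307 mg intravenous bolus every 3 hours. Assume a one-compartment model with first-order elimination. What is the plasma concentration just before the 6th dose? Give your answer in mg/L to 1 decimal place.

3.0 mg/L

f = (1/2)^(τ/t½) = (1/2)^(3/8) ≈ 0.7711.
C₀ = D/Vd = 307/252 ≈ 1.218 mg/L.
Before the 6th dose, 5 doses have been given. Superposition: Cmin = C₀·(f + f² + … + f^5).
≈ 1.218 × (0.7711 + 0.5946 + 0.4585 + 0.3535 + 0.2726) ≈ 1.218 × 2.4503 ≈ 2.984 mg/L.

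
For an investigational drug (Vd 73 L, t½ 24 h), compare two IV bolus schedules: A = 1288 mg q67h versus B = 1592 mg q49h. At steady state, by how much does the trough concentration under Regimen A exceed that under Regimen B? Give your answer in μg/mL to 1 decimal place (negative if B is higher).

-4.0 μg/mL

Regimen A: f = (1/2)^(67/24) ≈ 0.1444; Cmin,ss = (1288/73)·f/(1−f) ≈ 2.978 μg/mL.
Regimen B: f = (1/2)^(49/24) ≈ 0.2429; Cmin,ss = (1592/73)·f/(1−f) ≈ 6.997 μg/mL.
Difference ≈ 2.978 − 6.997 ≈ -4.019 μg/mL.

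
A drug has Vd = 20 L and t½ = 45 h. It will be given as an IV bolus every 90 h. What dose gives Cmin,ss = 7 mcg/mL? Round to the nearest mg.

420 mg

τ/t½ = 90/45 ≈ 2, so f = (1/2)^(90/45) ≈ 0.250000.
Cmin,ss = (D/Vd)·f/(1−f), so D = Cmin,ss·Vd·(1−f)/f.
D = 7 × 20 × (1−f)/f ≈ 7 × 20 × 3.00000 ≈ 420.00 mg.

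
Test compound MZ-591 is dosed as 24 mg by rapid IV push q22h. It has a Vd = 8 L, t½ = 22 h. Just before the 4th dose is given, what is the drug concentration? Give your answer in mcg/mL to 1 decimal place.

f = (1/2)^(τ/t½) = (1/2)^(22/22) ≈ 0.5000.
C₀ = D/Vd = 24/8 ≈ 3.000 mcg/mL.
Before the 4th dose, 3 doses have been given. Superposition: Cmin = C₀·(f + f² + … + f^3).
≈ 3.000 × (0.5000 + 0.2500 + 0.1250) ≈ 3.000 × 0.8750 ≈ 2.625 mcg/mL.

2.6 mcg/mL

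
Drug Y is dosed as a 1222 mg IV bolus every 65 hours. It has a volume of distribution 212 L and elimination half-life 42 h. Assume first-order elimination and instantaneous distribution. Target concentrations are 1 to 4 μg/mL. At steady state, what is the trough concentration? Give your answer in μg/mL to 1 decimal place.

k = ln2/t½ = ln2/42 ≈ 0.016504 h⁻¹; fraction remaining f = e^(−kτ) = e^(−0.016504×65) ≈ 0.3421.
Single-dose peak C₀ = D/Vd = 1222/212 ≈ 5.764 μg/mL.
Steady-state trough Cmin,ss = C₀·f/(1−f) ≈ 5.764 × 0.3421/0.6579 ≈ 2.997 μg/mL.
Trough 3.0 μg/mL vs MEC 1 μg/mL: adequate.

3.0 μg/mL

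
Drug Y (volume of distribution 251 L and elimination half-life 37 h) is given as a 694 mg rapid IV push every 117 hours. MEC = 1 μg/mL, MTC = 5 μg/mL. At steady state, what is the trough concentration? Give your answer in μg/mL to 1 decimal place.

τ/t½ = 117/37 ≈ 3.1622, so fraction remaining f = (1/2)^(117/37) ≈ 0.1117.
At steady state, accumulation factor R = 1/(1 − e^(−kτ)) ≈ 1.1257.
Single-dose peak C₀ = D/Vd = 694/251 ≈ 2.765 μg/mL.
Cmax,ss = C₀/(1 − f) ≈ 2.765/0.8883 ≈ 3.113 μg/mL.
One interval later, Cmin,ss = Cmax,ss·e^(−kτ) ≈ 3.113 × 0.1117 ≈ 0.348 μg/mL.
Trough 0.3 μg/mL vs MEC 1 μg/mL: subtherapeutic.

0.3 μg/mL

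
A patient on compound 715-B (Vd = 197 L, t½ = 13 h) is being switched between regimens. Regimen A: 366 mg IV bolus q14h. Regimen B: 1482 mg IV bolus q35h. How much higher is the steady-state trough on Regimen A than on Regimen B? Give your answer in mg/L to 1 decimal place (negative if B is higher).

Regimen A: f = (1/2)^(14/13) ≈ 0.4740; Cmin,ss = (366/197)·f/(1−f) ≈ 1.674 mg/L.
Regimen B: f = (1/2)^(35/13) ≈ 0.1547; Cmin,ss = (1482/197)·f/(1−f) ≈ 1.377 mg/L.
Difference ≈ 1.674 − 1.377 ≈ 0.297 mg/L.

0.3 mg/L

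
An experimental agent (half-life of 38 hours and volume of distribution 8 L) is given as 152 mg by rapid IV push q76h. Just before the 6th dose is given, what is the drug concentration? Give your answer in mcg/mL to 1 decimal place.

f = (1/2)^(τ/t½) = (1/2)^(76/38) ≈ 0.2500.
C₀ = D/Vd = 152/8 ≈ 19.000 mcg/mL.
Before the 6th dose, 5 doses have been given. Superposition: Cmin = C₀·(f + f² + … + f^5).
≈ 19.000 × (0.2500 + 0.0625 + 0.0156 + 0.0039 + 0.0010) ≈ 19.000 × 0.3330 ≈ 6.327 mcg/mL.

6.3 mcg/mL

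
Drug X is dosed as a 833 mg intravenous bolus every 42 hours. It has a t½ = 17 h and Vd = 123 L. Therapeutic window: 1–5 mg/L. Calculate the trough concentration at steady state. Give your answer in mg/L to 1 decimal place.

1.5 mg/L

τ/t½ = 42/17 ≈ 2.4706, so fraction remaining f = (1/2)^(42/17) ≈ 0.1804.
At steady state, accumulation factor R = 1/(1 − e^(−kτ)) ≈ 1.2201.
Single-dose peak C₀ = D/Vd = 833/123 ≈ 6.772 mg/L.
Cmax,ss = C₀/(1 − f) ≈ 6.772/0.8196 ≈ 8.263 mg/L.
One interval later, Cmin,ss = Cmax,ss·e^(−kτ) ≈ 8.263 × 0.1804 ≈ 1.491 mg/L.
Trough 1.5 mg/L vs MEC 1 mg/L: adequate.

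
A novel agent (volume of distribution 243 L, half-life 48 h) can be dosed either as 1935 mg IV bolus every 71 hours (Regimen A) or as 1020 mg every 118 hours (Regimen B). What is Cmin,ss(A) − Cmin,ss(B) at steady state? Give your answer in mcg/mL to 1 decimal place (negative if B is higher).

Regimen A: f = (1/2)^(71/48) ≈ 0.3587; Cmin,ss = (1935/243)·f/(1−f) ≈ 4.454 mcg/mL.
Regimen B: f = (1/2)^(118/48) ≈ 0.1820; Cmin,ss = (1020/243)·f/(1−f) ≈ 0.934 mcg/mL.
Difference ≈ 4.454 − 0.934 ≈ 3.520 mcg/mL.

3.5 mcg/mL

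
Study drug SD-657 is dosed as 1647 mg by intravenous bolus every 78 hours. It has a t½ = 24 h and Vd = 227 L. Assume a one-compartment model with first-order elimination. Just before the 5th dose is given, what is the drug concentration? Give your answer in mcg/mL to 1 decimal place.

0.9 mcg/mL

f = (1/2)^(τ/t½) = (1/2)^(78/24) ≈ 0.1051.
C₀ = D/Vd = 1647/227 ≈ 7.256 mcg/mL.
Before the 5th dose, 4 doses have been given. Superposition: Cmin = C₀·(f + f² + … + f^4).
≈ 7.256 × (0.1051 + 0.0110 + 0.0012 + 0.0001) ≈ 7.256 × 0.1174 ≈ 0.852 mcg/mL.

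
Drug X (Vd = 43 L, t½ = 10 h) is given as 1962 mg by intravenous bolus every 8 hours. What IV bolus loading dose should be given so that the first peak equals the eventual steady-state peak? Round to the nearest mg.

f = (1/2)^(8/10) ≈ 0.574349; accumulation ratio R = 1/(1−f) ≈ 2.34934.
Loading dose to hit Cmax,ss on first dose: D_load = D_maint·R ≈ 1962 × 2.34934 ≈ 4609.41 mg.

4609 mg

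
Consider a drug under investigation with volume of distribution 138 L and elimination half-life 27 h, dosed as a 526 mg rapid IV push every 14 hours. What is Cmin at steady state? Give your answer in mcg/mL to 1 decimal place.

8.8 mcg/mL

k = ln2/t½ = ln2/27 ≈ 0.025672 h⁻¹; fraction remaining f = e^(−kτ) = e^(−0.025672×14) ≈ 0.6981.
Accumulation ratio R = 1/(1 − f) ≈ 1/0.3019 ≈ 3.3124.
Each bolus raises the concentration by D/Vd = 526/138 ≈ 3.812 mcg/mL.
Steady-state peak Cmax,ss = C₀·R ≈ 3.812 × 3.3124 ≈ 12.627 mcg/mL.
Steady-state trough Cmin,ss = Cmax,ss·f ≈ 12.627 × 0.6981 ≈ 8.815 mcg/mL.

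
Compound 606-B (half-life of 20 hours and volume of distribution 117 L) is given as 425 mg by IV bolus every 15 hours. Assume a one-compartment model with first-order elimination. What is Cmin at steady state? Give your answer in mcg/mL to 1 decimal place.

Over one 15-h interval, 15/20 ≈ 0.75 half-lives elapse, leaving f ≈ 0.5946 of each dose.
Each bolus raises the concentration by D/Vd = 425/117 ≈ 3.632 mcg/mL.
Steady-state trough Cmin,ss = C₀·f/(1−f) ≈ 3.632 × 0.5946/0.4054 ≈ 5.327 mcg/mL.

5.3 mcg/mL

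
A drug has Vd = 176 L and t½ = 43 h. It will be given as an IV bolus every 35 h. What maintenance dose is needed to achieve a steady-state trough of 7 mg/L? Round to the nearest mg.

934 mg

τ/t½ = 35/43 ≈ 0.81395, so f = (1/2)^(35/43) ≈ 0.568821.
Cmin,ss = (D/Vd)·f/(1−f), so D = Cmin,ss·Vd·(1−f)/f.
D = 7 × 176 × (1−f)/f ≈ 7 × 176 × 0.75802 ≈ 933.88 mg.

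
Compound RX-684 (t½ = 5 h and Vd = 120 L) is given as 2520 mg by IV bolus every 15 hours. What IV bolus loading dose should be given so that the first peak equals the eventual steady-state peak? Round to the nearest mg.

2880 mg

f = (1/2)^(15/5) ≈ 0.125000; accumulation ratio R = 1/(1−f) ≈ 1.14286.
Loading dose to hit Cmax,ss on first dose: D_load = D_maint·R ≈ 2520 × 1.14286 ≈ 2880.01 mg.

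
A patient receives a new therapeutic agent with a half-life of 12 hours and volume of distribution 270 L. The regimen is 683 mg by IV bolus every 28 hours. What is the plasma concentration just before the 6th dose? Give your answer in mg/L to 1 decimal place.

f = (1/2)^(τ/t½) = (1/2)^(28/12) ≈ 0.1984.
C₀ = D/Vd = 683/270 ≈ 2.530 mg/L.
Before the 6th dose, 5 doses have been given. Superposition: Cmin = C₀·(f + f² + … + f^5).
≈ 2.530 × (0.1984 + 0.0394 + 0.0078 + 0.0015 + 0.0003) ≈ 2.530 × 0.2474 ≈ 0.626 mg/L.

0.6 mg/L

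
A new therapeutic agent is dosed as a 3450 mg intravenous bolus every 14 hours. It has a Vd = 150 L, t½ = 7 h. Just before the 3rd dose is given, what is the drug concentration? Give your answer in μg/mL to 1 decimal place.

f = (1/2)^(τ/t½) = (1/2)^(14/7) ≈ 0.2500.
C₀ = D/Vd = 3450/150 ≈ 23.000 μg/mL.
Before the 3rd dose, 2 doses have been given. Superposition: Cmin = C₀·(f + f²).
≈ 23.000 × (0.2500 + 0.0625) ≈ 23.000 × 0.3125 ≈ 7.188 μg/mL.

7.2 μg/mL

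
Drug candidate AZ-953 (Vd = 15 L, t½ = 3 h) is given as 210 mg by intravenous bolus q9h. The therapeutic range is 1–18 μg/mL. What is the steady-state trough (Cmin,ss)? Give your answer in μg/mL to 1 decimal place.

2.0 μg/mL

τ = 9 h = 3 half-lives, so f = (1/2)^3 = 0.125.
At steady state, R = 1/(1 − 0.125) = 8/7.
Single-dose peak C₀ = D/Vd = 210/15 = 14 μg/mL.
Steady-state peak Cmax,ss = C₀·R = 14 × 8/7 ≈ 16.000 μg/mL.
Steady-state trough Cmin,ss = Cmax,ss·f ≈ 16.000 × 0.125 ≈ 2.000 μg/mL.
Trough 2.0 μg/mL vs MEC 1 μg/mL: adequate.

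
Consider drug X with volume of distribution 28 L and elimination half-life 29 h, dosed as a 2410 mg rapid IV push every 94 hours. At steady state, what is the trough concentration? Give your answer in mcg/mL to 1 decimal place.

10.2 mcg/mL

Over one 94-h interval, 94/29 ≈ 3.2414 half-lives elapse, leaving f ≈ 0.1057 of each dose.
Accumulation ratio R = 1/(1 − f) ≈ 1/0.8943 ≈ 1.1182.
Single-dose peak C₀ = D/Vd = 2410/28 ≈ 86.071 mcg/mL.
Steady-state peak Cmax,ss = C₀·R ≈ 86.071 × 1.1182 ≈ 96.245 mcg/mL.
Steady-state trough Cmin,ss = Cmax,ss·f ≈ 96.245 × 0.1057 ≈ 10.173 mcg/mL.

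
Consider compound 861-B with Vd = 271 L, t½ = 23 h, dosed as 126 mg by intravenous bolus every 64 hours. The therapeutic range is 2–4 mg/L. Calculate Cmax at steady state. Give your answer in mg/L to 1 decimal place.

τ/t½ = 64/23 ≈ 2.7826, so fraction remaining f = (1/2)^(64/23) ≈ 0.1453.
At steady state, accumulation factor R = 1/(1 − e^(−kτ)) ≈ 1.1700.
Single-dose peak C₀ = D/Vd = 126/271 ≈ 0.465 mg/L.
Steady-state peak Cmax,ss = C₀·R ≈ 0.465 × 1.1700 ≈ 0.544 mg/L.
Peak 0.5 mg/L vs MTC 4 mg/L: below toxic threshold.

0.5 mg/L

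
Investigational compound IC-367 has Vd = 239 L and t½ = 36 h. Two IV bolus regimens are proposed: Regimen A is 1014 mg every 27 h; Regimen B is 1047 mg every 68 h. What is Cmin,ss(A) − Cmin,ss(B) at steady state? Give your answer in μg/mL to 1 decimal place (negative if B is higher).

4.6 μg/mL

Regimen A: f = (1/2)^(27/36) ≈ 0.5946; Cmin,ss = (1014/239)·f/(1−f) ≈ 6.223 μg/mL.
Regimen B: f = (1/2)^(68/36) ≈ 0.2700; Cmin,ss = (1047/239)·f/(1−f) ≈ 1.620 μg/mL.
Difference ≈ 6.223 − 1.620 ≈ 4.603 μg/mL.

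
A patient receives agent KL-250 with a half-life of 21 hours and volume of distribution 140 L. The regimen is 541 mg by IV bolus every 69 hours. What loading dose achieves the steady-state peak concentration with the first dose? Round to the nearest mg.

603 mg

f = (1/2)^(69/21) ≈ 0.102542; accumulation ratio R = 1/(1−f) ≈ 1.11426.
Loading dose to hit Cmax,ss on first dose: D_load = D_maint·R ≈ 541 × 1.11426 ≈ 602.81 mg.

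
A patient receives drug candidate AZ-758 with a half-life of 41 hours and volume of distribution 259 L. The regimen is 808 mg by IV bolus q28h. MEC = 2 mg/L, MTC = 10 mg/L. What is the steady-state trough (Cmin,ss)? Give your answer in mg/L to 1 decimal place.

k = ln2/t½ = ln2/41 ≈ 0.016906 h⁻¹; fraction remaining f = e^(−kτ) = e^(−0.016906×28) ≈ 0.6229.
Accumulation ratio R = 1/(1 − f) ≈ 1/0.3771 ≈ 2.6518.
Each bolus raises the concentration by D/Vd = 808/259 ≈ 3.120 mg/L.
Steady-state peak Cmax,ss = C₀·R ≈ 3.120 × 2.6518 ≈ 8.274 mg/L.
Steady-state trough Cmin,ss = Cmax,ss·f ≈ 8.274 × 0.6229 ≈ 5.154 mg/L.
Trough 5.2 mg/L vs MEC 2 mg/L: adequate.

5.2 mg/L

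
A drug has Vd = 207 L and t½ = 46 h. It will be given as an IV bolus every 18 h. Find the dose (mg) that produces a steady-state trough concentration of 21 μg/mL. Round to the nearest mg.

τ/t½ = 18/46 ≈ 0.3913, so f = (1/2)^(18/46) ≈ 0.762440.
Cmin,ss = (D/Vd)·f/(1−f), so D = Cmin,ss·Vd·(1−f)/f.
D = 21 × 207 × (1−f)/f ≈ 21 × 207 × 0.31158 ≈ 1354.44 mg.

1354 mg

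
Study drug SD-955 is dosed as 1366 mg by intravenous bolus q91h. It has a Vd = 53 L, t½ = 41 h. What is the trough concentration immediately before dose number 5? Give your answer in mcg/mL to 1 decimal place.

f = (1/2)^(τ/t½) = (1/2)^(91/41) ≈ 0.2147.
C₀ = D/Vd = 1366/53 ≈ 25.774 mcg/mL.
Before the 5th dose, 4 doses have been given. Superposition: Cmin = C₀·(f + f² + … + f^4).
≈ 25.774 × (0.2147 + 0.0461 + 0.0099 + 0.0021) ≈ 25.774 × 0.2728 ≈ 7.031 mcg/mL.

7.0 mcg/mL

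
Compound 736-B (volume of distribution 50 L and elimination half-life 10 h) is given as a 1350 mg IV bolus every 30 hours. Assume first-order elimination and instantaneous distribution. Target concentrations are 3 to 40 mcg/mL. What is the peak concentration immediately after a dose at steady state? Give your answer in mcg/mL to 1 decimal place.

30.9 mcg/mL

τ = 30 h = 3 half-lives, so f = (1/2)^3 = 0.125.
Accumulation ratio R = 1/(1 − f) = 1/0.875 = 8/7.
Single-dose peak C₀ = D/Vd = 1350/50 = 27 mcg/mL.
Steady-state peak Cmax,ss = C₀·R = 27 × 8/7 ≈ 30.857 mcg/mL.
Peak 30.9 mcg/mL vs MTC 40 mcg/mL: below toxic threshold.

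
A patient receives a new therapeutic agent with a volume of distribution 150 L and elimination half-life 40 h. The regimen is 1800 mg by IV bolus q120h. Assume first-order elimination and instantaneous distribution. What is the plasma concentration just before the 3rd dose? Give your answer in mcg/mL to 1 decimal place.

f = (1/2)^(τ/t½) = (1/2)^(120/40) ≈ 0.1250.
C₀ = D/Vd = 1800/150 ≈ 12.000 mcg/mL.
Before the 3rd dose, 2 doses have been given. Superposition: Cmin = C₀·(f + f²).
≈ 12.000 × (0.1250 + 0.0156) ≈ 12.000 × 0.1406 ≈ 1.687 mcg/mL.

1.7 mcg/mL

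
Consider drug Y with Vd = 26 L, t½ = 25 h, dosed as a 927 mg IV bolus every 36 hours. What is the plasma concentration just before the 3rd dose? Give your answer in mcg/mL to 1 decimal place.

18.0 mcg/mL

f = (1/2)^(τ/t½) = (1/2)^(36/25) ≈ 0.3686.
C₀ = D/Vd = 927/26 ≈ 35.654 mcg/mL.
Before the 3rd dose, 2 doses have been given. Superposition: Cmin = C₀·(f + f²).
≈ 35.654 × (0.3686 + 0.1359) ≈ 35.654 × 0.5045 ≈ 17.987 mcg/mL.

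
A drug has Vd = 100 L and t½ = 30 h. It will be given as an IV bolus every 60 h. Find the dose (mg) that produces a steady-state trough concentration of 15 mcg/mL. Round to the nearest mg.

4500 mg

τ/t½ = 60/30 ≈ 2, so f = (1/2)^(60/30) ≈ 0.250000.
Cmin,ss = (D/Vd)·f/(1−f), so D = Cmin,ss·Vd·(1−f)/f.
D = 15 × 100 × (1−f)/f ≈ 15 × 100 × 3.00000 ≈ 4500.00 mg.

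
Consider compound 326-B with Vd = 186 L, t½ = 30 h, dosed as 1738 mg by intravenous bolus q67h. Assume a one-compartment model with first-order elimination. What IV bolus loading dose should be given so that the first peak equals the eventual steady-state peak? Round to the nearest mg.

f = (1/2)^(67/30) ≈ 0.212667; accumulation ratio R = 1/(1−f) ≈ 1.27011.
Loading dose to hit Cmax,ss on first dose: D_load = D_maint·R ≈ 1738 × 1.27011 ≈ 2207.45 mg.

2207 mg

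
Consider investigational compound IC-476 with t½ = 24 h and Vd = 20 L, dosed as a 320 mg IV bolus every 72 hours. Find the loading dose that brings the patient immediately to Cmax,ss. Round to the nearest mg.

366 mg

f = (1/2)^(72/24) ≈ 0.125000; accumulation ratio R = 1/(1−f) ≈ 1.14286.
Loading dose to hit Cmax,ss on first dose: D_load = D_maint·R ≈ 320 × 1.14286 ≈ 365.72 mg.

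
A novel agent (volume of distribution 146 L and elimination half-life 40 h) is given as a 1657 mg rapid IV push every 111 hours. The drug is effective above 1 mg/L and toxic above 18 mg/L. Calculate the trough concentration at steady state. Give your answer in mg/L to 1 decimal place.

τ/t½ = 111/40 ≈ 2.775, so fraction remaining f = (1/2)^(111/40) ≈ 0.1461.
At steady state, accumulation factor R = 1/(1 − e^(−kτ)) ≈ 1.1711.
Each bolus raises the concentration by D/Vd = 1657/146 ≈ 11.349 mg/L.
Cmax,ss = C₀/(1 − f) ≈ 11.349/0.8539 ≈ 13.291 mg/L.
One interval later, Cmin,ss = Cmax,ss·e^(−kτ) ≈ 13.291 × 0.1461 ≈ 1.942 mg/L.
Trough 1.9 mg/L vs MEC 1 mg/L: adequate.

1.9 mg/L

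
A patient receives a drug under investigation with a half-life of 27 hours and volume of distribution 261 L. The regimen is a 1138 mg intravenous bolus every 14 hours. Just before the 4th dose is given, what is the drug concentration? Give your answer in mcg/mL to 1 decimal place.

6.7 mcg/mL

f = (1/2)^(τ/t½) = (1/2)^(14/27) ≈ 0.6981.
C₀ = D/Vd = 1138/261 ≈ 4.360 mcg/mL.
Before the 4th dose, 3 doses have been given. Superposition: Cmin = C₀·(f + f² + … + f^3).
≈ 4.360 × (0.6981 + 0.4873 + 0.3402) ≈ 4.360 × 1.5256 ≈ 6.652 mcg/mL.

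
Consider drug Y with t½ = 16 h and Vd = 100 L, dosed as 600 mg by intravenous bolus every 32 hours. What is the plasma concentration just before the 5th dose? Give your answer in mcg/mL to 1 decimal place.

2.0 mcg/mL

f = (1/2)^(τ/t½) = (1/2)^(32/16) ≈ 0.2500.
C₀ = D/Vd = 600/100 ≈ 6.000 mcg/mL.
Before the 5th dose, 4 doses have been given. Superposition: Cmin = C₀·(f + f² + … + f^4).
≈ 6.000 × (0.2500 + 0.0625 + 0.0156 + 0.0039) ≈ 6.000 × 0.3320 ≈ 1.992 mcg/mL.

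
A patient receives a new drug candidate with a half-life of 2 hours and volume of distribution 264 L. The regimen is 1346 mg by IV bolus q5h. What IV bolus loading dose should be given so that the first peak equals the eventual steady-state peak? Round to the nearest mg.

1635 mg

f = (1/2)^(5/2) ≈ 0.176777; accumulation ratio R = 1/(1−f) ≈ 1.21474.
Loading dose to hit Cmax,ss on first dose: D_load = D_maint·R ≈ 1346 × 1.21474 ≈ 1635.04 mg.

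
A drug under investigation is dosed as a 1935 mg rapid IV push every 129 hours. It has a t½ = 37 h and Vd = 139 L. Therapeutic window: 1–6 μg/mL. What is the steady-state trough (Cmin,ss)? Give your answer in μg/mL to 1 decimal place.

1.4 μg/mL

Over one 129-h interval, 129/37 ≈ 3.4865 half-lives elapse, leaving f ≈ 0.0892 of each dose.
Each bolus raises the concentration by D/Vd = 1935/139 ≈ 13.921 μg/mL.
Steady-state trough Cmin,ss = C₀·f/(1−f) ≈ 13.921 × 0.0892/0.9108 ≈ 1.363 μg/mL.
Trough 1.4 μg/mL vs MEC 1 μg/mL: adequate.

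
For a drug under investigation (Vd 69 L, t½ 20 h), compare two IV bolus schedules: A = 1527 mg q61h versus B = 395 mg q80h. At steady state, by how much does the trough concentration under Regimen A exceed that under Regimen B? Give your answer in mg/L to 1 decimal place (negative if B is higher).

2.7 mg/L

Regimen A: f = (1/2)^(61/20) ≈ 0.1207; Cmin,ss = (1527/69)·f/(1−f) ≈ 3.038 mg/L.
Regimen B: f = (1/2)^(80/20) ≈ 0.0625; Cmin,ss = (395/69)·f/(1−f) ≈ 0.382 mg/L.
Difference ≈ 3.038 − 0.382 ≈ 2.656 mg/L.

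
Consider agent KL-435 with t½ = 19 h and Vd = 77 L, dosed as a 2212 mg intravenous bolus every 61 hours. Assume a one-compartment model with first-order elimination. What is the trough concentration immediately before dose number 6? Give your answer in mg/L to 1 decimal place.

3.5 mg/L

f = (1/2)^(τ/t½) = (1/2)^(61/19) ≈ 0.1080.
C₀ = D/Vd = 2212/77 ≈ 28.727 mg/L.
Before the 6th dose, 5 doses have been given. Superposition: Cmin = C₀·(f + f² + … + f^5).
≈ 28.727 × (0.1080 + 0.0117 + 0.0013 + 0.0001 + 0.0000) ≈ 28.727 × 0.1211 ≈ 3.479 mg/L.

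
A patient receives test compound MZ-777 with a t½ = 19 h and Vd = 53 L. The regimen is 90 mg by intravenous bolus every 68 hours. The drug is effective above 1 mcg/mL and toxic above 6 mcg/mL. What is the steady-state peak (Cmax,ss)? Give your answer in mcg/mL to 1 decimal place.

1.9 mcg/mL

Over one 68-h interval, 68/19 ≈ 3.5789 half-lives elapse, leaving f ≈ 0.0837 of each dose.
Accumulation ratio R = 1/(1 − f) ≈ 1/0.9163 ≈ 1.0913.
Each bolus raises the concentration by D/Vd = 90/53 ≈ 1.698 mcg/mL.
Steady-state peak Cmax,ss = C₀·R ≈ 1.698 × 1.0913 ≈ 1.853 mcg/mL.
Peak 1.9 mcg/mL vs MTC 6 mcg/mL: below toxic threshold.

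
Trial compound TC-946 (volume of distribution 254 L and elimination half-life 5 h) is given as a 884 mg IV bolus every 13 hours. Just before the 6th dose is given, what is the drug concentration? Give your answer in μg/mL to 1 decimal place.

f = (1/2)^(τ/t½) = (1/2)^(13/5) ≈ 0.1649.
C₀ = D/Vd = 884/254 ≈ 3.480 μg/mL.
Before the 6th dose, 5 doses have been given. Superposition: Cmin = C₀·(f + f² + … + f^5).
≈ 3.480 × (0.1649 + 0.0272 + 0.0045 + 0.0007 + 0.0001) ≈ 3.480 × 0.1974 ≈ 0.687 μg/mL.

0.7 μg/mL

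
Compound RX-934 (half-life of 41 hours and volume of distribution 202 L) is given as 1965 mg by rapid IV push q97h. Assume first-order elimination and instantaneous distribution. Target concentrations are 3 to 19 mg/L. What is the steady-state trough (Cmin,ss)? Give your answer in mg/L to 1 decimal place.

Over one 97-h interval, 97/41 ≈ 2.3659 half-lives elapse, leaving f ≈ 0.1940 of each dose.
Accumulation ratio R = 1/(1 − f) ≈ 1/0.8060 ≈ 1.2407.
Single-dose peak C₀ = D/Vd = 1965/202 ≈ 9.728 mg/L.
Steady-state peak Cmax,ss = C₀·R ≈ 9.728 × 1.2407 ≈ 12.070 mg/L.
Steady-state trough Cmin,ss = Cmax,ss·f ≈ 12.070 × 0.1940 ≈ 2.342 mg/L.
Trough 2.3 mg/L vs MEC 3 mg/L: subtherapeutic.

2.3 mg/L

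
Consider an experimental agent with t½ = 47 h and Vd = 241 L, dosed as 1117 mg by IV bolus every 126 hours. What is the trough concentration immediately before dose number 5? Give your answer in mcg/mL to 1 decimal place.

0.9 mcg/mL

f = (1/2)^(τ/t½) = (1/2)^(126/47) ≈ 0.1559.
C₀ = D/Vd = 1117/241 ≈ 4.635 mcg/mL.
Before the 5th dose, 4 doses have been given. Superposition: Cmin = C₀·(f + f² + … + f^4).
≈ 4.635 × (0.1559 + 0.0243 + 0.0038 + 0.0006) ≈ 4.635 × 0.1846 ≈ 0.856 mcg/mL.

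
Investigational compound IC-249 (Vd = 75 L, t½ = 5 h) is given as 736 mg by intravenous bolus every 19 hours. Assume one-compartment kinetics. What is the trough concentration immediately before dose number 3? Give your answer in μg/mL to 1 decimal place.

f = (1/2)^(τ/t½) = (1/2)^(19/5) ≈ 0.0718.
C₀ = D/Vd = 736/75 ≈ 9.813 μg/mL.
Before the 3rd dose, 2 doses have been given. Superposition: Cmin = C₀·(f + f²).
≈ 9.813 × (0.0718 + 0.0052) ≈ 9.813 × 0.0770 ≈ 0.756 μg/mL.

0.8 μg/mL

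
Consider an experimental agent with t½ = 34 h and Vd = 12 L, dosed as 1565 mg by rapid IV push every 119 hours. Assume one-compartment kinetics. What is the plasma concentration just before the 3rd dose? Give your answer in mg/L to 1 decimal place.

f = (1/2)^(τ/t½) = (1/2)^(119/34) ≈ 0.0884.
C₀ = D/Vd = 1565/12 ≈ 130.417 mg/L.
Before the 3rd dose, 2 doses have been given. Superposition: Cmin = C₀·(f + f²).
≈ 130.417 × (0.0884 + 0.0078) ≈ 130.417 × 0.0962 ≈ 12.546 mg/L.

12.5 mg/L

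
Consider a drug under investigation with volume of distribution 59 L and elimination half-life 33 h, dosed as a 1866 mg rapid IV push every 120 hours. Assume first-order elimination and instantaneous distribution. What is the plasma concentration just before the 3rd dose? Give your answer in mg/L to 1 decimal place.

f = (1/2)^(τ/t½) = (1/2)^(120/33) ≈ 0.0804.
C₀ = D/Vd = 1866/59 ≈ 31.627 mg/L.
Before the 3rd dose, 2 doses have been given. Superposition: Cmin = C₀·(f + f²).
≈ 31.627 × (0.0804 + 0.0065) ≈ 31.627 × 0.0869 ≈ 2.748 mg/L.

2.7 mg/L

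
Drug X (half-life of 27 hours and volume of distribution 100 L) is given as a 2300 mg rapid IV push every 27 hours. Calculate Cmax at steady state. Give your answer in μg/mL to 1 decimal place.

46.0 μg/mL

The dosing interval is 1 half-life, so f = 2^(−1) = 0.5.
Accumulation ratio R = 1/(1 − f) = 1/0.5 = 2/1.
Single-dose peak C₀ = D/Vd = 2300/100 = 23 μg/mL.
Steady-state peak Cmax,ss = C₀·R = 23 × 2/1 ≈ 46.000 μg/mL.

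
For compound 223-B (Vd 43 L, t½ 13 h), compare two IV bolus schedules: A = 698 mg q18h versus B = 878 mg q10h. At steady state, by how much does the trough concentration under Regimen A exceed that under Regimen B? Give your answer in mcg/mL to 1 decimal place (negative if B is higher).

-18.9 mcg/mL

Regimen A: f = (1/2)^(18/13) ≈ 0.3830; Cmin,ss = (698/43)·f/(1−f) ≈ 10.076 mcg/mL.
Regimen B: f = (1/2)^(10/13) ≈ 0.5867; Cmin,ss = (878/43)·f/(1−f) ≈ 28.985 mcg/mL.
Difference ≈ 10.076 − 28.985 ≈ -18.909 mcg/mL.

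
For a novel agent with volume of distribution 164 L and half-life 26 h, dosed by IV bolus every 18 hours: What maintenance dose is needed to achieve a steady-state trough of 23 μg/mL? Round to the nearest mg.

2323 mg

τ/t½ = 18/26 ≈ 0.69231, so f = (1/2)^(18/26) ≈ 0.618863.
Cmin,ss = (D/Vd)·f/(1−f), so D = Cmin,ss·Vd·(1−f)/f.
D = 23 × 164 × (1−f)/f ≈ 23 × 164 × 0.61587 ≈ 2323.06 mg.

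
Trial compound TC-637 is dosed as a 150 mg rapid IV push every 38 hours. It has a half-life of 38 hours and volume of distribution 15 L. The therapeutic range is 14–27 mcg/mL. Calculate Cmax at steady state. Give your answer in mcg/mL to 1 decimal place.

20.0 mcg/mL

τ = 38 h = 1 half-life, so f = (1/2)^1 = 0.5.
Accumulation ratio R = 1/(1 − f) = 1/0.5 = 2/1.
Single-dose peak C₀ = D/Vd = 150/15 = 10 mcg/mL.
Steady-state peak Cmax,ss = C₀·R = 10 × 2/1 ≈ 20.000 mcg/mL.
Peak 20.0 mcg/mL vs MTC 27 mcg/mL: below toxic threshold.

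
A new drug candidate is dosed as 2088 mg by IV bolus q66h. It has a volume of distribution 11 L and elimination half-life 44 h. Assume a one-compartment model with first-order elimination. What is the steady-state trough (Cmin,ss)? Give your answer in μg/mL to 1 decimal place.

103.8 μg/mL

k = ln2/t½ = ln2/44 ≈ 0.015753 h⁻¹; fraction remaining f = e^(−kτ) = e^(−0.015753×66) ≈ 0.3536.
Accumulation ratio R = 1/(1 − f) ≈ 1/0.6464 ≈ 1.5470.
Single-dose peak C₀ = D/Vd = 2088/11 ≈ 189.818 μg/mL.
Cmax,ss = C₀/(1 − f) ≈ 189.818/0.6464 ≈ 293.654 μg/mL.
One interval later, Cmin,ss = Cmax,ss·e^(−kτ) ≈ 293.654 × 0.3536 ≈ 103.836 μg/mL.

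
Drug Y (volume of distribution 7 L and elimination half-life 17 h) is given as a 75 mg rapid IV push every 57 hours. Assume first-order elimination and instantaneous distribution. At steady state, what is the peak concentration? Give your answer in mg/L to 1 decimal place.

11.9 mg/L

k = ln2/t½ = ln2/17 ≈ 0.040773 h⁻¹; fraction remaining f = e^(−kτ) = e^(−0.040773×57) ≈ 0.0979.
Accumulation ratio R = 1/(1 − f) ≈ 1/0.9021 ≈ 1.1085.
Single-dose peak C₀ = D/Vd = 75/7 ≈ 10.714 mg/L.
Steady-state peak Cmax,ss = C₀·R ≈ 10.714 × 1.1085 ≈ 11.876 mg/L.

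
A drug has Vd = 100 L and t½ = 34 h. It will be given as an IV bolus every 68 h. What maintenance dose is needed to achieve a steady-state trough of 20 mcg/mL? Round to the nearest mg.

τ/t½ = 68/34 ≈ 2, so f = (1/2)^(68/34) ≈ 0.250000.
Cmin,ss = (D/Vd)·f/(1−f), so D = Cmin,ss·Vd·(1−f)/f.
D = 20 × 100 × (1−f)/f ≈ 20 × 100 × 3.00000 ≈ 6000.00 mg.

6000 mg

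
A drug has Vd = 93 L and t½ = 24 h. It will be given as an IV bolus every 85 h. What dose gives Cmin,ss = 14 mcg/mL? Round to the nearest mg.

τ/t½ = 85/24 ≈ 3.5417, so f = (1/2)^(85/24) ≈ 0.085872.
Cmin,ss = (D/Vd)·f/(1−f), so D = Cmin,ss·Vd·(1−f)/f.
D = 14 × 93 × (1−f)/f ≈ 14 × 93 × 10.64524 ≈ 13860.10 mg.

13860 mg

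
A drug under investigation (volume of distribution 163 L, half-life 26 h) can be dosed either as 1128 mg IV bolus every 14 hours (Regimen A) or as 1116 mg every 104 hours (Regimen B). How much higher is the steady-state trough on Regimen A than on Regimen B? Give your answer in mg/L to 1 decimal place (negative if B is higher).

Regimen A: f = (1/2)^(14/26) ≈ 0.6885; Cmin,ss = (1128/163)·f/(1−f) ≈ 15.296 mg/L.
Regimen B: f = (1/2)^(104/26) ≈ 0.0625; Cmin,ss = (1116/163)·f/(1−f) ≈ 0.456 mg/L.
Difference ≈ 15.296 − 0.456 ≈ 14.840 mg/L.

14.8 mg/L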